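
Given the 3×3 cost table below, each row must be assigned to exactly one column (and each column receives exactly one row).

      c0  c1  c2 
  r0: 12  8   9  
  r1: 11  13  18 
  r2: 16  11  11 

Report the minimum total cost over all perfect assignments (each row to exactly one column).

optimal assignment: row0→col1 (cost 8), row1→col0 (cost 11), row2→col2 (cost 11)
total = 8 + 11 + 11 = 30

Minimum assignment cost: 30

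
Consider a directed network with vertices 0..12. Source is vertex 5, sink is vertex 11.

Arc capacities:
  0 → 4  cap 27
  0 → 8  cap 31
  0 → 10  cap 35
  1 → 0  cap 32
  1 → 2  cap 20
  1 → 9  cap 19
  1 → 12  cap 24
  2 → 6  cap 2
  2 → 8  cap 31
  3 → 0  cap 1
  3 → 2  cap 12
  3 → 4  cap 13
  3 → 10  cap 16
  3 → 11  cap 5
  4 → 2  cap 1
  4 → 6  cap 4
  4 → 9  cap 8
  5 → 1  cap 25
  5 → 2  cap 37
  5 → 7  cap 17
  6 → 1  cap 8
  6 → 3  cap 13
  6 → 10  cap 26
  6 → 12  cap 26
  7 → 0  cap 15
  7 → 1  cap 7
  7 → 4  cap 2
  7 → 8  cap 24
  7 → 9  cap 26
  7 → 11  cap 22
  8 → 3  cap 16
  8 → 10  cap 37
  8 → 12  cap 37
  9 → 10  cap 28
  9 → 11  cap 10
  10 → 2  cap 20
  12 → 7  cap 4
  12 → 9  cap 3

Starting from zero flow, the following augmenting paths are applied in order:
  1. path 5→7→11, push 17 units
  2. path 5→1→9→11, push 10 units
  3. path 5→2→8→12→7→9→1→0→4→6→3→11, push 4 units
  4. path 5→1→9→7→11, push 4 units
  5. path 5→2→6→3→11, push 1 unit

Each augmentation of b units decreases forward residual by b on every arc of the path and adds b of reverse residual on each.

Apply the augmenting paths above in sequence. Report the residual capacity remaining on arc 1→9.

after path 1 (5→7→11, push 17): res(1,9)=19
after path 2 (5→1→9→11, push 10): res(1,9)=9
after path 3 (5→2→8→12→7→9→1→0→4→6→3→11, push 4): res(1,9)=13
after path 4 (5→1→9→7→11, push 4): res(1,9)=9
after path 5 (5→2→6→3→11, push 1): res(1,9)=9

Residual capacity of (1,9): 9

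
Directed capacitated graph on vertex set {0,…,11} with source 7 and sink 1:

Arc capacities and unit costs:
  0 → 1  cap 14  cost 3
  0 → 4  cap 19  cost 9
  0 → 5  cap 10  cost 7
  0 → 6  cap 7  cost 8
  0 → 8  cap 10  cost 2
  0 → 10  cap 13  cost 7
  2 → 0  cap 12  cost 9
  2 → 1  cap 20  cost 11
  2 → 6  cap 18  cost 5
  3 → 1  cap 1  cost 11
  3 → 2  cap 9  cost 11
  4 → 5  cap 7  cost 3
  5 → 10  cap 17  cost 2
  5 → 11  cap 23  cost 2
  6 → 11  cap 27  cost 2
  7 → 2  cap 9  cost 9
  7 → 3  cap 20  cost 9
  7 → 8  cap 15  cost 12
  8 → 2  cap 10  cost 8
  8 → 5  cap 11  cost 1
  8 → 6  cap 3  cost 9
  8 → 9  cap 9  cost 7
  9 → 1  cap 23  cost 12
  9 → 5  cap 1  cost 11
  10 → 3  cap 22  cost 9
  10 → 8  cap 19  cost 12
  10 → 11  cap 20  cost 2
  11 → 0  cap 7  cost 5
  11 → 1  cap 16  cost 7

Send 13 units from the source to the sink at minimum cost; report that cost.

shortest-cost path #1: 7→2→1 push 9 @ unit cost 20 (adds 180)
shortest-cost path #2: 7→3→1 push 1 @ unit cost 20 (adds 20)
shortest-cost path #3: 7→8→5→11→1 push 3 @ unit cost 22 (adds 66)
total cost = 266

Minimum cost for 13 units: 266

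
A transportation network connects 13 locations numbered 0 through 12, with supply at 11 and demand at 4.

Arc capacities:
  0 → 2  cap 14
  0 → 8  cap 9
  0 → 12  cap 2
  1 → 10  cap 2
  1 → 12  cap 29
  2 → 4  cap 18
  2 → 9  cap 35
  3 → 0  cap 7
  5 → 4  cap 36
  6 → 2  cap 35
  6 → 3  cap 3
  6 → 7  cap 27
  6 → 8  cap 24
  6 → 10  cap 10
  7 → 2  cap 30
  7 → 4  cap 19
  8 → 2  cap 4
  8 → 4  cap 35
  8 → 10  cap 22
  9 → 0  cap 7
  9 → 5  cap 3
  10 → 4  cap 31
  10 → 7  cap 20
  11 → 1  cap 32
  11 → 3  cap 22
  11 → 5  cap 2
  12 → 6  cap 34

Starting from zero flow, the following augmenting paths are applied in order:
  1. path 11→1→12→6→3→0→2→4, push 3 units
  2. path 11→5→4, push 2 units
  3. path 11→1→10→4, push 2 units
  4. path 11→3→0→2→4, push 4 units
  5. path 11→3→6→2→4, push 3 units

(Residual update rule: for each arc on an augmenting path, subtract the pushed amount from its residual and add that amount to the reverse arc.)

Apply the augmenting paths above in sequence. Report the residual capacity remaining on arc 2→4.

Residual capacity of (2,4): 8

after path 1 (11→1→12→6→3→0→2→4, push 3): res(2,4)=15
after path 2 (11→5→4, push 2): res(2,4)=15
after path 3 (11→1→10→4, push 2): res(2,4)=15
after path 4 (11→3→0→2→4, push 4): res(2,4)=11
after path 5 (11→3→6→2→4, push 3): res(2,4)=8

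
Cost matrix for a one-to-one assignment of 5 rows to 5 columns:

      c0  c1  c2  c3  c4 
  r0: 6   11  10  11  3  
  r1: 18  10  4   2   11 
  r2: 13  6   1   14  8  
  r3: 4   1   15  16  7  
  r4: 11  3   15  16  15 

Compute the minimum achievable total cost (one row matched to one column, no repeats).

optimal assignment: row0→col4 (cost 3), row1→col3 (cost 2), row2→col2 (cost 1), row3→col0 (cost 4), row4→col1 (cost 3)
total = 3 + 2 + 1 + 4 + 3 = 13

Minimum assignment cost: 13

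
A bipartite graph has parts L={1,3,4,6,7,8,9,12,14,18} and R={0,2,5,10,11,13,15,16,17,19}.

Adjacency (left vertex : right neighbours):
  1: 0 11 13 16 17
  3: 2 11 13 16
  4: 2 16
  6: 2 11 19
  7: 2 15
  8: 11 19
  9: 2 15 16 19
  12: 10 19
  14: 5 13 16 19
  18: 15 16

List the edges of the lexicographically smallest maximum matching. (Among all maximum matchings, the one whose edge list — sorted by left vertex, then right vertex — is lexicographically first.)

|M| = 9 (so the lex-smallest maximum matching has 9 edges)
process left vertices in ascending order; for each, take the smallest-labelled available neighbour that still permits 9 edges overall, or leave it unmatched if none does
lex-smallest matching: {1-0, 3-13, 4-2, 6-11, 7-15, 8-19, 9-16, 12-10, 14-5}

Lex-smallest maximum matching: {(1,0), (3,13), (4,2), (6,11), (7,15), (8,19), (9,16), (12,10), (14,5)}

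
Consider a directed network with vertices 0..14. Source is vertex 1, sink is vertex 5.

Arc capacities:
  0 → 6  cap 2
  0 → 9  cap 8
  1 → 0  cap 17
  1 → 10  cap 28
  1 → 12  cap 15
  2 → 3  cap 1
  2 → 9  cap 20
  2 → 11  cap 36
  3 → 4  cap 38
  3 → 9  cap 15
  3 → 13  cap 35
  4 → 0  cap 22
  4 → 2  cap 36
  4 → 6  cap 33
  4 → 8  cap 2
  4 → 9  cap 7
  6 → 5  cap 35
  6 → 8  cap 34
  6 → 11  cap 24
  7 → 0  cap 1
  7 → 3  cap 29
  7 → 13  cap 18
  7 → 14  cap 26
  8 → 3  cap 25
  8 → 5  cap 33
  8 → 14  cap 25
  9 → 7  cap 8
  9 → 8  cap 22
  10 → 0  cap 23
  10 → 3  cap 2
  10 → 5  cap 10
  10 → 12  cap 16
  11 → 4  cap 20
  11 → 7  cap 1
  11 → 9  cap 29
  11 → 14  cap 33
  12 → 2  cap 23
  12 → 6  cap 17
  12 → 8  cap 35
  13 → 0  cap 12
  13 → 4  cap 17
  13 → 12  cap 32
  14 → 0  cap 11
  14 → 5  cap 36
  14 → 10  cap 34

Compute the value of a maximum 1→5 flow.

augment #1: 1→10→5 bottleneck 10, total now 10
augment #2: 1→0→6→5 bottleneck 2, total now 12
augment #3: 1→12→6→5 bottleneck 15, total now 27
augment #4: 1→0→9→8→5 bottleneck 8, total now 35
augment #5: 1→10→12→6→5 bottleneck 2, total now 37
augment #6: 1→10→12→8→5 bottleneck 14, total now 51
augment #7: 1→10→3→4→6→5 bottleneck 2, total now 53

Maximum flow value: 53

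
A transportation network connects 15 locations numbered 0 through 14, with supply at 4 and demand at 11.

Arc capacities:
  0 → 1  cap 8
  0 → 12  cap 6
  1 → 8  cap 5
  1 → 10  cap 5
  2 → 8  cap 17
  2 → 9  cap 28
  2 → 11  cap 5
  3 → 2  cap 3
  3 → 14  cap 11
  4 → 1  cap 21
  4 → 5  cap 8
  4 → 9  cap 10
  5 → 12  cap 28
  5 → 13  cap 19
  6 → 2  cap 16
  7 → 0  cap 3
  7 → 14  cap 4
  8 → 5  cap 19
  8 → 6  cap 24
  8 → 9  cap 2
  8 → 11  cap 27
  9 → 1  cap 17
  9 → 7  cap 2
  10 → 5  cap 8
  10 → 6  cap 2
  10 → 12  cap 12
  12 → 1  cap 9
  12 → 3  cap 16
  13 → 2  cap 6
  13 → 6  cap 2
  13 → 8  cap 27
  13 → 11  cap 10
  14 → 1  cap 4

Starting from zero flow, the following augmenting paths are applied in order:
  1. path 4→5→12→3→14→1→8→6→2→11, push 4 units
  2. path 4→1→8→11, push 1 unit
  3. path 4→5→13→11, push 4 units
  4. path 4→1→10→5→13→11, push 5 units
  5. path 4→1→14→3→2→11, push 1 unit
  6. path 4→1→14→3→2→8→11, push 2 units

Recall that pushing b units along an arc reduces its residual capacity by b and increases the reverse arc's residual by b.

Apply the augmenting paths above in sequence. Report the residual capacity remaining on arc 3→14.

after path 1 (4→5→12→3→14→1→8→6→2→11, push 4): res(3,14)=7
after path 2 (4→1→8→11, push 1): res(3,14)=7
after path 3 (4→5→13→11, push 4): res(3,14)=7
after path 4 (4→1→10→5→13→11, push 5): res(3,14)=7
after path 5 (4→1→14→3→2→11, push 1): res(3,14)=8
after path 6 (4→1→14→3→2→8→11, push 2): res(3,14)=10

Residual capacity of (3,14): 10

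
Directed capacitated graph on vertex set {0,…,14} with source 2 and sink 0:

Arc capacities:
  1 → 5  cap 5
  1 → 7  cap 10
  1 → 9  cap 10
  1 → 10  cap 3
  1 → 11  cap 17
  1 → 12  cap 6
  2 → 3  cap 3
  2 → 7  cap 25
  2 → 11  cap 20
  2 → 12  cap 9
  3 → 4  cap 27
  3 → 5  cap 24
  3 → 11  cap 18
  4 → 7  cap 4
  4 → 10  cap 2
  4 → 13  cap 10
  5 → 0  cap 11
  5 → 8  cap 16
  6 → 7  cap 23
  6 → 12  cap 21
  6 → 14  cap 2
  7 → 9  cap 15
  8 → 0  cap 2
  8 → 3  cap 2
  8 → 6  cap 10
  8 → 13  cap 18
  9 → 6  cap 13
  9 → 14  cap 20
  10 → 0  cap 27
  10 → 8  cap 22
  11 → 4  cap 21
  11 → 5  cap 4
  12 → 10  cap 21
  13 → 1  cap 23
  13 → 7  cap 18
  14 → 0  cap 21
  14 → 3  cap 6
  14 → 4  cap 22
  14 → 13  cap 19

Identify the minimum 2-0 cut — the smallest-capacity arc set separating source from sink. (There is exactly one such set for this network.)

Min-cut arcs: {(2,3), (2,12), (4,10), (4,13), (7,9), (11,5)} (total capacity 43)

augment #1: 2→3→5→0 push 3
augment #2: 2→11→5→0 push 4
augment #3: 2→12→10→0 push 9
augment #4: 2→7→9→14→0 push 15
augment #5: 2→11→4→10→0 push 2
augment #6: 2→11→4→13→1→5→0 push 4
augment #7: 2→11→4→13→1→10→0 push 3
augment #8: 2→11→4→13→1→5→8→0 push 1
augment #9: 2→11→4→13→1→9→14→0 push 2
max flow = 43; residual-reachable set from 2 gives S-side
cut edges (S→T): {(2,3), (2,12), (4,10), (4,13), (7,9), (11,5)} total cap 43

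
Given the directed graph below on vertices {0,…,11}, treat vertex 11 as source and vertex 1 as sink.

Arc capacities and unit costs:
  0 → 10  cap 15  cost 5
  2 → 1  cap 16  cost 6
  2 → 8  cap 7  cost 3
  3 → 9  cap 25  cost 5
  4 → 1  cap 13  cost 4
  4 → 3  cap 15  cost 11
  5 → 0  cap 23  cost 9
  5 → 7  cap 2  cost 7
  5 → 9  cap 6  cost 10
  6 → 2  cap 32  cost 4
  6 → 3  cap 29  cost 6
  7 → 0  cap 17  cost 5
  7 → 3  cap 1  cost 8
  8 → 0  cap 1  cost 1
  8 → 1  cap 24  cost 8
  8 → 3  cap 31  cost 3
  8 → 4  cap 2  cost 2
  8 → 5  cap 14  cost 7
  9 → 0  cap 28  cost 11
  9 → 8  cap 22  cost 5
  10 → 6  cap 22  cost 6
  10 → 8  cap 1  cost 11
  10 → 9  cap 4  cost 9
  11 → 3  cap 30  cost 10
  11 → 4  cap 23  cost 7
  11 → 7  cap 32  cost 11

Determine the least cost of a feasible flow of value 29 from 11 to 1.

shortest-cost path #1: 11→4→1 push 13 @ unit cost 11 (adds 143)
shortest-cost path #2: 11→3→9→8→1 push 16 @ unit cost 28 (adds 448)
total cost = 591

Minimum cost for 29 units: 591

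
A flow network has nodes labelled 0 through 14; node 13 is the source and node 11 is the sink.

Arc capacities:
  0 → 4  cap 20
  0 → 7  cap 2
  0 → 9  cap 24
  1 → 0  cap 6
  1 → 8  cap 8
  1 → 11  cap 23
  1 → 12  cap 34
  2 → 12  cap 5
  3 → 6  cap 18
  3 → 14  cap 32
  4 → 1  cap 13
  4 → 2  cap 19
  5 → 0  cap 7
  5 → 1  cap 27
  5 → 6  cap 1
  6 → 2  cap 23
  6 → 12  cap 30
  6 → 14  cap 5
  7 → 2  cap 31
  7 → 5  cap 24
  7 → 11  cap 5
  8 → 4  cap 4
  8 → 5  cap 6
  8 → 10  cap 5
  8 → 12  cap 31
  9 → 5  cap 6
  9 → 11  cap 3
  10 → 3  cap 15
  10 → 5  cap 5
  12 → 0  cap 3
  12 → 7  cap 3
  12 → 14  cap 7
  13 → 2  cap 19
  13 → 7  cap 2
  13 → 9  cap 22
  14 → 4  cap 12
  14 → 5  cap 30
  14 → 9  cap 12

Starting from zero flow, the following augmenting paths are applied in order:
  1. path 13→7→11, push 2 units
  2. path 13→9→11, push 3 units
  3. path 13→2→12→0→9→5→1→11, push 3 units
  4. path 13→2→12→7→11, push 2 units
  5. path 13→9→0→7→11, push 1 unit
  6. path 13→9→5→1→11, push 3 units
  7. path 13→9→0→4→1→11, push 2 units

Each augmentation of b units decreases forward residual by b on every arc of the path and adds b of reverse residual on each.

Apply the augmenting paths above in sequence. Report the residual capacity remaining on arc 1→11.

Residual capacity of (1,11): 15

after path 1 (13→7→11, push 2): res(1,11)=23
after path 2 (13→9→11, push 3): res(1,11)=23
after path 3 (13→2→12→0→9→5→1→11, push 3): res(1,11)=20
after path 4 (13→2→12→7→11, push 2): res(1,11)=20
after path 5 (13→9→0→7→11, push 1): res(1,11)=20
after path 6 (13→9→5→1→11, push 3): res(1,11)=17
after path 7 (13→9→0→4→1→11, push 2): res(1,11)=15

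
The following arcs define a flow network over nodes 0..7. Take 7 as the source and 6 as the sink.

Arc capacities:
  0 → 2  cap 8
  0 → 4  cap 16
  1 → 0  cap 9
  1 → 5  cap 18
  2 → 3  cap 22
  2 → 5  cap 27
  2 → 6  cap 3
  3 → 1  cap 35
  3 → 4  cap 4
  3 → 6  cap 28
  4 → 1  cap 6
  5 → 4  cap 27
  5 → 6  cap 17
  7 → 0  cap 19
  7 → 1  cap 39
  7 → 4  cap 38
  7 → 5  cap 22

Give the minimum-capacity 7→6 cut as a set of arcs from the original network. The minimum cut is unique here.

Min-cut arcs: {(0,2), (5,6)} (total capacity 25)

augment #1: 7→5→6 push 17
augment #2: 7→0→2→6 push 3
augment #3: 7→0→2→3→6 push 5
max flow = 25; residual-reachable set from 7 gives S-side
cut edges (S→T): {(0,2), (5,6)} total cap 25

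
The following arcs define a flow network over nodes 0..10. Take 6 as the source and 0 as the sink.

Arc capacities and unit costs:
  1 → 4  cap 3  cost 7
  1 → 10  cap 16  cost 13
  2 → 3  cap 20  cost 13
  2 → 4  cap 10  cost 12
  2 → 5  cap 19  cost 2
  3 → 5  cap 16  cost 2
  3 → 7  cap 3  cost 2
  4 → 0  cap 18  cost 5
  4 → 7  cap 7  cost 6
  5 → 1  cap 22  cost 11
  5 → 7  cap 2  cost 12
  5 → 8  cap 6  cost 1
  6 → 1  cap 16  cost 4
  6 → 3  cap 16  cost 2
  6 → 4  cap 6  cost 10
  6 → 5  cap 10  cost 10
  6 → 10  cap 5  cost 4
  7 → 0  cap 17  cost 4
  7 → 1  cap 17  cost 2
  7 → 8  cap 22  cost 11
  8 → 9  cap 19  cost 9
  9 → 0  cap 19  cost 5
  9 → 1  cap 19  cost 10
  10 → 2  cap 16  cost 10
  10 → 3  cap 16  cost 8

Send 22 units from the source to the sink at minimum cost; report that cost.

shortest-cost path #1: 6→3→7→0 push 3 @ unit cost 8 (adds 24)
shortest-cost path #2: 6→4→0 push 6 @ unit cost 15 (adds 90)
shortest-cost path #3: 6→1→4→0 push 3 @ unit cost 16 (adds 48)
shortest-cost path #4: 6→3→5→8→9→0 push 6 @ unit cost 19 (adds 114)
shortest-cost path #5: 6→3→5→7→0 push 2 @ unit cost 20 (adds 40)
shortest-cost path #6: 6→10→2→4→0 push 2 @ unit cost 31 (adds 62)
total cost = 378

Minimum cost for 22 units: 378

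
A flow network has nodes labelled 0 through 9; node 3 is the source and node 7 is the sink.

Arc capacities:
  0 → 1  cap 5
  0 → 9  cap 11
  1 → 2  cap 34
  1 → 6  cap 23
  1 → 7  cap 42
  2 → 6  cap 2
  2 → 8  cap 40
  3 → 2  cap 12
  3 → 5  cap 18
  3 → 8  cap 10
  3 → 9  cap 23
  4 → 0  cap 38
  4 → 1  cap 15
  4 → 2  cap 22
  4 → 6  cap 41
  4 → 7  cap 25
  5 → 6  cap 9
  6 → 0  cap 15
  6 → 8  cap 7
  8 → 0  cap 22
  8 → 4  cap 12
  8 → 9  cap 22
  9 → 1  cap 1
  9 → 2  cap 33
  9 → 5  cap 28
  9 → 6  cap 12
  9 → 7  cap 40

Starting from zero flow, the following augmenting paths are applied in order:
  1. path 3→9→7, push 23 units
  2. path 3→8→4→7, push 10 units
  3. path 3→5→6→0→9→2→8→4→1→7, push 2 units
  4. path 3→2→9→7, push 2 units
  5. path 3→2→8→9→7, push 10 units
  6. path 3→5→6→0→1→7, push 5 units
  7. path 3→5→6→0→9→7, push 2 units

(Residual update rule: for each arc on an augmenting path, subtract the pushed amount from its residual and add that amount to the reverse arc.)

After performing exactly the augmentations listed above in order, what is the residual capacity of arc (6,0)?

Residual capacity of (6,0): 6

after path 1 (3→9→7, push 23): res(6,0)=15
after path 2 (3→8→4→7, push 10): res(6,0)=15
after path 3 (3→5→6→0→9→2→8→4→1→7, push 2): res(6,0)=13
after path 4 (3→2→9→7, push 2): res(6,0)=13
after path 5 (3→2→8→9→7, push 10): res(6,0)=13
after path 6 (3→5→6→0→1→7, push 5): res(6,0)=8
after path 7 (3→5→6→0→9→7, push 2): res(6,0)=6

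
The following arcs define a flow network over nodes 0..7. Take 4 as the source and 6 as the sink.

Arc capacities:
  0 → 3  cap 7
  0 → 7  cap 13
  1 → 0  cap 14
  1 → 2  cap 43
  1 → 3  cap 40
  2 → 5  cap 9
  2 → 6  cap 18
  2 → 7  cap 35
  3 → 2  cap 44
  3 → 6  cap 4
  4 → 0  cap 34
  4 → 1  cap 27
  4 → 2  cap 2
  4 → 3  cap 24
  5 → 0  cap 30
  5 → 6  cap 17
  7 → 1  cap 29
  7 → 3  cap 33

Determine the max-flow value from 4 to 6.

Maximum flow value: 31

augment #1: 4→2→6 bottleneck 2, total now 2
augment #2: 4→3→6 bottleneck 4, total now 6
augment #3: 4→1→2→6 bottleneck 16, total now 22
augment #4: 4→1→2→5→6 bottleneck 9, total now 31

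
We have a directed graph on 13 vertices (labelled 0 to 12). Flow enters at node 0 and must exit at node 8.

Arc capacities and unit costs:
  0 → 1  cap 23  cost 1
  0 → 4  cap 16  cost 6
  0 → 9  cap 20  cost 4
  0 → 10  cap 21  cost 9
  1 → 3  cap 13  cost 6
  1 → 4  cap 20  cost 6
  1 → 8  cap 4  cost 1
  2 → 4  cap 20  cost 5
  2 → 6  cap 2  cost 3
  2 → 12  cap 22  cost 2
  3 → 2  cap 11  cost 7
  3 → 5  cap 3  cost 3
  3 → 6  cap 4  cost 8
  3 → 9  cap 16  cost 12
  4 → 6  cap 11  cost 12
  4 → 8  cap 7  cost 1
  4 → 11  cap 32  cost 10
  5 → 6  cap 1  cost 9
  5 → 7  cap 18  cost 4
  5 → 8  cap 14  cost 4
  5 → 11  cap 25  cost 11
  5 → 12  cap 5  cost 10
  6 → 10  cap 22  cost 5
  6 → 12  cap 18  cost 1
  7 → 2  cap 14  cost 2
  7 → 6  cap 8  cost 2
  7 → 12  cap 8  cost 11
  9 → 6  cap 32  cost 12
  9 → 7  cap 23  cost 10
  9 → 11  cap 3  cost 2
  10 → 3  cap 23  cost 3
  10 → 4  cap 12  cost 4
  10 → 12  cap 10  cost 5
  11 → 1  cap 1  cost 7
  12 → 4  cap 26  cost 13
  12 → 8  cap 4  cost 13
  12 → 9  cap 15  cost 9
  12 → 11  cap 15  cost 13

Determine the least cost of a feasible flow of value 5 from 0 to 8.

shortest-cost path #1: 0→1→8 push 4 @ unit cost 2 (adds 8)
shortest-cost path #2: 0→4→8 push 1 @ unit cost 7 (adds 7)
total cost = 15

Minimum cost for 5 units: 15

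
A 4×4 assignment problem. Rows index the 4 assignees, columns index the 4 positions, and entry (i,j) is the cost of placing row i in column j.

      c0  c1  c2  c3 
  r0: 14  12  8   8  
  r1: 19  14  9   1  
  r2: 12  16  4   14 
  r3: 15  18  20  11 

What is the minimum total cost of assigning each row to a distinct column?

Minimum assignment cost: 32

optimal assignment: row0→col1 (cost 12), row1→col3 (cost 1), row2→col2 (cost 4), row3→col0 (cost 15)
total = 12 + 1 + 4 + 15 = 32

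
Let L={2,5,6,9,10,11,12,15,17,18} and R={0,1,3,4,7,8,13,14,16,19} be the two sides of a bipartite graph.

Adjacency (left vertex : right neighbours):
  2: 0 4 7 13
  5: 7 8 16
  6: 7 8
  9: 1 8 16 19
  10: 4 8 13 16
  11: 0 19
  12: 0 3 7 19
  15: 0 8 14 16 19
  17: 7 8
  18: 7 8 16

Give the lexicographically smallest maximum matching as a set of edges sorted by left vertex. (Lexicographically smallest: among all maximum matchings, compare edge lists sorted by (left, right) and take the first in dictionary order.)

|M| = 9 (so the lex-smallest maximum matching has 9 edges)
process left vertices in ascending order; for each, take the smallest-labelled available neighbour that still permits 9 edges overall, or leave it unmatched if none does
lex-smallest matching: {2-0, 5-7, 6-8, 9-1, 10-4, 11-19, 12-3, 15-14, 18-16}

Lex-smallest maximum matching: {(2,0), (5,7), (6,8), (9,1), (10,4), (11,19), (12,3), (15,14), (18,16)}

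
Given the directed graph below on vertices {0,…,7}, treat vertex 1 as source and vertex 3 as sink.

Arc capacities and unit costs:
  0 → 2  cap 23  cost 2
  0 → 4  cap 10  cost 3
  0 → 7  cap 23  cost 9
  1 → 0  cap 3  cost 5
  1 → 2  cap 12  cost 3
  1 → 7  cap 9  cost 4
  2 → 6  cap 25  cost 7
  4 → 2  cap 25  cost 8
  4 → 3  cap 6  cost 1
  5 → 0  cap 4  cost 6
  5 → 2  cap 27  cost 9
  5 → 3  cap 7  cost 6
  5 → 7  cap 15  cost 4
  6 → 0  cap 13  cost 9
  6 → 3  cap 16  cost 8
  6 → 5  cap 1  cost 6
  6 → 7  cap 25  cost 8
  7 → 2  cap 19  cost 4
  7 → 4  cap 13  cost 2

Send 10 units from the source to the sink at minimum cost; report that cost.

shortest-cost path #1: 1→7→4→3 push 6 @ unit cost 7 (adds 42)
shortest-cost path #2: 1→2→6→3 push 4 @ unit cost 18 (adds 72)
total cost = 114

Minimum cost for 10 units: 114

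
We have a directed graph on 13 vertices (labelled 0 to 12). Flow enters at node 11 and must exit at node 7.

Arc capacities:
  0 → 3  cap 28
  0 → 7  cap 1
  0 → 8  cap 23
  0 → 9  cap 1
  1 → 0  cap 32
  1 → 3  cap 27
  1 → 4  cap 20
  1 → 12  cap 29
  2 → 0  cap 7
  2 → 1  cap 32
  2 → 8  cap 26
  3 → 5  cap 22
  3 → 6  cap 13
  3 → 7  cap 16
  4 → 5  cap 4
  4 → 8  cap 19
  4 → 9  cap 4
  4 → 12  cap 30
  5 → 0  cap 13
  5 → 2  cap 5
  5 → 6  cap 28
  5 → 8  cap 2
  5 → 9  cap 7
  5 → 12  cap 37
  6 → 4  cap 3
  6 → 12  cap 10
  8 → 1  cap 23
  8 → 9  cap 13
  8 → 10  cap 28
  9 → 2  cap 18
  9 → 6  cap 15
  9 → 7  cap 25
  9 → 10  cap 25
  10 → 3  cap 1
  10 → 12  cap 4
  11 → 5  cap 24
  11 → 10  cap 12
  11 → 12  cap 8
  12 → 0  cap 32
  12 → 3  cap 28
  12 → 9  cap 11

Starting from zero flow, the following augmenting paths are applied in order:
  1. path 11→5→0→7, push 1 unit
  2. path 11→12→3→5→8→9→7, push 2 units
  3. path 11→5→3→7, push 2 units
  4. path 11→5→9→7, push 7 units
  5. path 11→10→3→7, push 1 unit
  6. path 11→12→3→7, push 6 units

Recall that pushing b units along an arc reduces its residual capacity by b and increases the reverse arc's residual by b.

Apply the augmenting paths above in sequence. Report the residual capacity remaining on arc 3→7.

Residual capacity of (3,7): 7

after path 1 (11→5→0→7, push 1): res(3,7)=16
after path 2 (11→12→3→5→8→9→7, push 2): res(3,7)=16
after path 3 (11→5→3→7, push 2): res(3,7)=14
after path 4 (11→5→9→7, push 7): res(3,7)=14
after path 5 (11→10→3→7, push 1): res(3,7)=13
after path 6 (11→12→3→7, push 6): res(3,7)=7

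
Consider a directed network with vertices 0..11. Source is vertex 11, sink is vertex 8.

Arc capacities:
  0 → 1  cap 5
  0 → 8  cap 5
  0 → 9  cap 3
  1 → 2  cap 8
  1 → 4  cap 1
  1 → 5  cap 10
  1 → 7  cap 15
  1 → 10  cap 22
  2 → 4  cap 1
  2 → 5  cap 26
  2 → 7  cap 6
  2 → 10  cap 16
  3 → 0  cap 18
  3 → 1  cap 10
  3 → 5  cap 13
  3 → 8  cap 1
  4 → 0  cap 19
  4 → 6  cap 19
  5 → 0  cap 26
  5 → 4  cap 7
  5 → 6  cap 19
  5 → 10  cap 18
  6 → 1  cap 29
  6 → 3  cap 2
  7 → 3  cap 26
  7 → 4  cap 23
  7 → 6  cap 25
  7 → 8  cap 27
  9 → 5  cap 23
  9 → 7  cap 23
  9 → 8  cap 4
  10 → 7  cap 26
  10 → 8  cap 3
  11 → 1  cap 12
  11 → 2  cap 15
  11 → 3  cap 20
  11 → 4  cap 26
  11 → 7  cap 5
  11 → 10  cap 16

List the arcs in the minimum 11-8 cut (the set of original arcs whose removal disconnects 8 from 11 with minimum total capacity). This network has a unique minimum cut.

Min-cut arcs: {(0,8), (0,9), (3,8), (7,8), (10,8)} (total capacity 39)

augment #1: 11→3→8 push 1
augment #2: 11→7→8 push 5
augment #3: 11→10→8 push 3
augment #4: 11→1→7→8 push 12
augment #5: 11→2→7→8 push 6
augment #6: 11→3→0→8 push 5
augment #7: 11→10→7→8 push 4
augment #8: 11→3→0→9→8 push 3
max flow = 39; residual-reachable set from 11 gives S-side
cut edges (S→T): {(0,8), (0,9), (3,8), (7,8), (10,8)} total cap 39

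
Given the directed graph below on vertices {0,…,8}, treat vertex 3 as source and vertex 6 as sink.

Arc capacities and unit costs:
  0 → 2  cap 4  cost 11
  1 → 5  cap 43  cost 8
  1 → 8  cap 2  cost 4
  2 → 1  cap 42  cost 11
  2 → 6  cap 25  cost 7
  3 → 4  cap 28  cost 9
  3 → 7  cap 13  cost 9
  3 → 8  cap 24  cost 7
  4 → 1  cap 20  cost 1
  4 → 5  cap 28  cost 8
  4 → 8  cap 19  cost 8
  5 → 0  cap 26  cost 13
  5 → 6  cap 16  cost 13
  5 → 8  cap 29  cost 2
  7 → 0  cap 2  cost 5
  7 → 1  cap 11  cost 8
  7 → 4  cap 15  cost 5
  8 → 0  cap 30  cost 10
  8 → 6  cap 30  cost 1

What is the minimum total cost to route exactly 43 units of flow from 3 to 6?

Minimum cost for 43 units: 684

shortest-cost path #1: 3→8→6 push 24 @ unit cost 8 (adds 192)
shortest-cost path #2: 3→4→1→8→6 push 2 @ unit cost 15 (adds 30)
shortest-cost path #3: 3→4→8→6 push 4 @ unit cost 18 (adds 72)
shortest-cost path #4: 3→4→5→6 push 13 @ unit cost 30 (adds 390)
total cost = 684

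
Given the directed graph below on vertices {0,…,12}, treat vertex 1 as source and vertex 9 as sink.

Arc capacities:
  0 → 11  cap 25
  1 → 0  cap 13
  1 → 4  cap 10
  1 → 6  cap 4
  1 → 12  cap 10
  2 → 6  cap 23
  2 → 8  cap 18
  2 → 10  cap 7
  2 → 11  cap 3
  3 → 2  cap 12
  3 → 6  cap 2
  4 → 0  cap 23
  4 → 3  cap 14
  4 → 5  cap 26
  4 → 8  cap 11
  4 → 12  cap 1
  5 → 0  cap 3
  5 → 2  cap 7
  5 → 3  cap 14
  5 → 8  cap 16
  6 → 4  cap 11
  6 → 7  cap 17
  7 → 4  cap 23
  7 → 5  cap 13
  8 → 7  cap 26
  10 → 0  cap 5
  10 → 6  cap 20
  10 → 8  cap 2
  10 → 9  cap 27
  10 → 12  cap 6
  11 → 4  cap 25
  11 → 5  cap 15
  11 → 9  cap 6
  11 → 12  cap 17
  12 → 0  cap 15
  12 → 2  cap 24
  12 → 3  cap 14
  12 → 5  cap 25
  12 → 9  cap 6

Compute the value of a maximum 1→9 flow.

augment #1: 1→12→9 bottleneck 6, total now 6
augment #2: 1→0→11→9 bottleneck 6, total now 12
augment #3: 1→12→2→10→9 bottleneck 4, total now 16
augment #4: 1→4→3→2→10→9 bottleneck 3, total now 19

Maximum flow value: 19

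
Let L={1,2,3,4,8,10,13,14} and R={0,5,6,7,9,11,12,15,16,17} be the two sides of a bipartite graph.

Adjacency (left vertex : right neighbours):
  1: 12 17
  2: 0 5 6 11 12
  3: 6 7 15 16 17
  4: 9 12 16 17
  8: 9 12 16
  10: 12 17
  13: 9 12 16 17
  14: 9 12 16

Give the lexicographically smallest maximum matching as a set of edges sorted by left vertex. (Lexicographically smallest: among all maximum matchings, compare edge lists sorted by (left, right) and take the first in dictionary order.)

Lex-smallest maximum matching: {(1,12), (2,0), (3,6), (4,9), (8,16), (10,17)}

|M| = 6 (so the lex-smallest maximum matching has 6 edges)
process left vertices in ascending order; for each, take the smallest-labelled available neighbour that still permits 6 edges overall, or leave it unmatched if none does
lex-smallest matching: {1-12, 2-0, 3-6, 4-9, 8-16, 10-17}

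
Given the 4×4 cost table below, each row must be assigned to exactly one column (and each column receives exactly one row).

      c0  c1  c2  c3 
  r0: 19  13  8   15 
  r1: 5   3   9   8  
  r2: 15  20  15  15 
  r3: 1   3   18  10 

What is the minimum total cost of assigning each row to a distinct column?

optimal assignment: row0→col2 (cost 8), row1→col1 (cost 3), row2→col3 (cost 15), row3→col0 (cost 1)
total = 8 + 3 + 15 + 1 = 27

Minimum assignment cost: 27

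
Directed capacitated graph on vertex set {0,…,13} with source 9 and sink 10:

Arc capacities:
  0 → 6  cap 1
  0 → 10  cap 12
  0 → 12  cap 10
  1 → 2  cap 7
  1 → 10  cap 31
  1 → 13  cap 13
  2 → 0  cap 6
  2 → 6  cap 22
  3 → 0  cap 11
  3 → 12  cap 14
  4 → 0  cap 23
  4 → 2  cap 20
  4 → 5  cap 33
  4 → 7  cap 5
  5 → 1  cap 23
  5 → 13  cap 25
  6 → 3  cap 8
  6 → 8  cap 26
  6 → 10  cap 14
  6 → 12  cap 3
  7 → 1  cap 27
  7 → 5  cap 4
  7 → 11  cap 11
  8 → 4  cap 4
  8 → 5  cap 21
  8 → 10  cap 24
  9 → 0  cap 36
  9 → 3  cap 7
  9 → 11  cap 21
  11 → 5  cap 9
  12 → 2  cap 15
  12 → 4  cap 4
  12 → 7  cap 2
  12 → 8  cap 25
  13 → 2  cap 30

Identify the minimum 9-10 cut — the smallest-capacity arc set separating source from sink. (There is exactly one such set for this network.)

augment #1: 9→0→10 push 12
augment #2: 9→0→6→10 push 1
augment #3: 9→0→12→8→10 push 10
augment #4: 9→3→12→8→10 push 7
augment #5: 9→11→5→1→10 push 9
max flow = 39; residual-reachable set from 9 gives S-side
cut edges (S→T): {(0,6), (0,10), (0,12), (9,3), (11,5)} total cap 39

Min-cut arcs: {(0,6), (0,10), (0,12), (9,3), (11,5)} (total capacity 39)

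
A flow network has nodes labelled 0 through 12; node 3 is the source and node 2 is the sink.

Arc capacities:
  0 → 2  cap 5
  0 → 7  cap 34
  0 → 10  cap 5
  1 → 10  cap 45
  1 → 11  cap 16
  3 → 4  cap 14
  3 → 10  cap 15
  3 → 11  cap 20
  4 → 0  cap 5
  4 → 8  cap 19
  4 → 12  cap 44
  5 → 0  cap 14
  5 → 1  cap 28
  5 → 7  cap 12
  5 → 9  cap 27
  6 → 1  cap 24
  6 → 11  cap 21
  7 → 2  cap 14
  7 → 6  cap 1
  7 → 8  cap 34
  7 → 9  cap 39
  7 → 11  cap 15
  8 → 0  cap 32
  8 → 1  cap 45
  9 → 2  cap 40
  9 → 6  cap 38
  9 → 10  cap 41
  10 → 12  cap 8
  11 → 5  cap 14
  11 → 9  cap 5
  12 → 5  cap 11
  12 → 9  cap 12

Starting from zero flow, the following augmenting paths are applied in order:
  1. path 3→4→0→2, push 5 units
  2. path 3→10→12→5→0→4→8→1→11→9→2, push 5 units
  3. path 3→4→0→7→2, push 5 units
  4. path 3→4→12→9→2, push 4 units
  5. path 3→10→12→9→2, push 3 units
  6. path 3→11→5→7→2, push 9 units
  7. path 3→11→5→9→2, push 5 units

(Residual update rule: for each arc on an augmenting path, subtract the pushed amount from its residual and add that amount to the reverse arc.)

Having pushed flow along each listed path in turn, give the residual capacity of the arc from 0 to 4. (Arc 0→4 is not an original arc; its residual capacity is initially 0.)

Residual capacity of (0,4): 5

after path 1 (3→4→0→2, push 5): res(0,4)=5
after path 2 (3→10→12→5→0→4→8→1→11→9→2, push 5): res(0,4)=0
after path 3 (3→4→0→7→2, push 5): res(0,4)=5
after path 4 (3→4→12→9→2, push 4): res(0,4)=5
after path 5 (3→10→12→9→2, push 3): res(0,4)=5
after path 6 (3→11→5→7→2, push 9): res(0,4)=5
after path 7 (3→11→5→9→2, push 5): res(0,4)=5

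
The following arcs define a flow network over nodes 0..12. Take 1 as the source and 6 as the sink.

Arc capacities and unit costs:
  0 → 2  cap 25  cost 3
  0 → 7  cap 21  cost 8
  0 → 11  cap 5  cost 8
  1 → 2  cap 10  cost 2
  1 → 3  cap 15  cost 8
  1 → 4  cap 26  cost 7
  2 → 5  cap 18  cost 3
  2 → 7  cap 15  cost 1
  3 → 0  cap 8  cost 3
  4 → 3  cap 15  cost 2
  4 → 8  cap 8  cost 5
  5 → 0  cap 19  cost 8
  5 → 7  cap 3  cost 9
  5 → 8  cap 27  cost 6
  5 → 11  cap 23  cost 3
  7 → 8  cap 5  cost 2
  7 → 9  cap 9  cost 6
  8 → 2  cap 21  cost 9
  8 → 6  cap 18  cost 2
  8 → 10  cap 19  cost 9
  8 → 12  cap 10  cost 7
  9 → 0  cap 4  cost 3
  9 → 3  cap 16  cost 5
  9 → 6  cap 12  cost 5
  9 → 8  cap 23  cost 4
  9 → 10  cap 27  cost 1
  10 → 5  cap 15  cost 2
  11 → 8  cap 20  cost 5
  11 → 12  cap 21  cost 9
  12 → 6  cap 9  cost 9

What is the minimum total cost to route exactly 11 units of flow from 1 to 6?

Minimum cost for 11 units: 114

shortest-cost path #1: 1→2→7→8→6 push 5 @ unit cost 7 (adds 35)
shortest-cost path #2: 1→2→5→8→6 push 5 @ unit cost 13 (adds 65)
shortest-cost path #3: 1→4→8→6 push 1 @ unit cost 14 (adds 14)
total cost = 114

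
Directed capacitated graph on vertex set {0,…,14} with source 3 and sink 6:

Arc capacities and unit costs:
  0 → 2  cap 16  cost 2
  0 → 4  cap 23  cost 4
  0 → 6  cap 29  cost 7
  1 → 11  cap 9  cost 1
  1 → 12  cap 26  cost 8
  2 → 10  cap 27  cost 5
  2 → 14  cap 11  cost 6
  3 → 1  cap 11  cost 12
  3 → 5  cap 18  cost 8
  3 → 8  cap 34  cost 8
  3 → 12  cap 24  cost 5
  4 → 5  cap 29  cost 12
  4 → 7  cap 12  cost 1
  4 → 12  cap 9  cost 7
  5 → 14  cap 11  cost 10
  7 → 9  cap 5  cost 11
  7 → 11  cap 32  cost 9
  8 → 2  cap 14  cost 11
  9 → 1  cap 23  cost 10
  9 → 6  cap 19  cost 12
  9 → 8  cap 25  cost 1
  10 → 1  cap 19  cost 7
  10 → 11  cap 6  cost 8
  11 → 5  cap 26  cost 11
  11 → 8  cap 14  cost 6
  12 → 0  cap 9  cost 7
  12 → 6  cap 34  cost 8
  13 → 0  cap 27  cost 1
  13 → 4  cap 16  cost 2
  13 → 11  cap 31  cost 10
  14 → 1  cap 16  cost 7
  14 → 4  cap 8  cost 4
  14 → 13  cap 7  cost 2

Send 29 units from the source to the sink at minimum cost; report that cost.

shortest-cost path #1: 3→12→6 push 24 @ unit cost 13 (adds 312)
shortest-cost path #2: 3→1→12→6 push 5 @ unit cost 28 (adds 140)
total cost = 452

Minimum cost for 29 units: 452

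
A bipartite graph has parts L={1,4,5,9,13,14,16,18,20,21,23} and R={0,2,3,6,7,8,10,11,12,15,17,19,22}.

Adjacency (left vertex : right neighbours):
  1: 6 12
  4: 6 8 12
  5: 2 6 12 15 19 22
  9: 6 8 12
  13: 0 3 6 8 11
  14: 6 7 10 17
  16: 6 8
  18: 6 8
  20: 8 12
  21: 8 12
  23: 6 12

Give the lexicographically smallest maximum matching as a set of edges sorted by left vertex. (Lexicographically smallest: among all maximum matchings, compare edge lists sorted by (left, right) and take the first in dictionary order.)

|M| = 6 (so the lex-smallest maximum matching has 6 edges)
process left vertices in ascending order; for each, take the smallest-labelled available neighbour that still permits 6 edges overall, or leave it unmatched if none does
lex-smallest matching: {1-6, 4-8, 5-2, 9-12, 13-0, 14-7}

Lex-smallest maximum matching: {(1,6), (4,8), (5,2), (9,12), (13,0), (14,7)}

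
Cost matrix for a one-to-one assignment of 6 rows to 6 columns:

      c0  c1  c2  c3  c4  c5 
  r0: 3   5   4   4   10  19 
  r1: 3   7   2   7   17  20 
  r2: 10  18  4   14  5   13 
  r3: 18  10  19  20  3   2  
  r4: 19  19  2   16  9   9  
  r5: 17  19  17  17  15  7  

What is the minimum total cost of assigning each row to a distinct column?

Minimum assignment cost: 31

optimal assignment: row0→col3 (cost 4), row1→col0 (cost 3), row2→col4 (cost 5), row3→col1 (cost 10), row4→col2 (cost 2), row5→col5 (cost 7)
total = 4 + 3 + 5 + 10 + 2 + 7 = 31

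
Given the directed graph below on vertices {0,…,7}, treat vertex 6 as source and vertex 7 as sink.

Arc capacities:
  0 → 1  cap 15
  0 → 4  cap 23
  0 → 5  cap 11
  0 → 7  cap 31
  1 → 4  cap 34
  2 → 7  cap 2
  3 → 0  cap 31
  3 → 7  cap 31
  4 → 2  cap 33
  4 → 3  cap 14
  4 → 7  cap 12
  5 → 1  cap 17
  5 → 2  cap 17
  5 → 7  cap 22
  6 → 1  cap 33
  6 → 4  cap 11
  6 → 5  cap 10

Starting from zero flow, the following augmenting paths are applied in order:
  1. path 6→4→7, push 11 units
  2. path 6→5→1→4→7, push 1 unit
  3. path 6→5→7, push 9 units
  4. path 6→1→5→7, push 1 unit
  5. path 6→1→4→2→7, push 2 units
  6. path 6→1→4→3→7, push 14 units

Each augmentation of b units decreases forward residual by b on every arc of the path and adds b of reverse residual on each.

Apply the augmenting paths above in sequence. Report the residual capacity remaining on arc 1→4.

Residual capacity of (1,4): 17

after path 1 (6→4→7, push 11): res(1,4)=34
after path 2 (6→5→1→4→7, push 1): res(1,4)=33
after path 3 (6→5→7, push 9): res(1,4)=33
after path 4 (6→1→5→7, push 1): res(1,4)=33
after path 5 (6→1→4→2→7, push 2): res(1,4)=31
after path 6 (6→1→4→3→7, push 14): res(1,4)=17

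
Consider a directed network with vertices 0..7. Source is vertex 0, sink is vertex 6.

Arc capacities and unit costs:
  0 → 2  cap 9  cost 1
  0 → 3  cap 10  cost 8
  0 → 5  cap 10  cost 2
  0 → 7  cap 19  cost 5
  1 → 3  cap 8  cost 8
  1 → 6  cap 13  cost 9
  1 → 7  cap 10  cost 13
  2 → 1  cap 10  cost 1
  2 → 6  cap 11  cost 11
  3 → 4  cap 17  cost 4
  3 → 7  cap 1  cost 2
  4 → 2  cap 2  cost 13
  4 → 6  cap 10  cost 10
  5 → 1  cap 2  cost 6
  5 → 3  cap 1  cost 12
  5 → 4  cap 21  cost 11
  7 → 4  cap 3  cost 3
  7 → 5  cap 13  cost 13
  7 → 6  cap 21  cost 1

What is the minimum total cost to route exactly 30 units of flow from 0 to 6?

Minimum cost for 30 units: 241

shortest-cost path #1: 0→7→6 push 19 @ unit cost 6 (adds 114)
shortest-cost path #2: 0→3→7→6 push 1 @ unit cost 11 (adds 11)
shortest-cost path #3: 0→2→1→6 push 9 @ unit cost 11 (adds 99)
shortest-cost path #4: 0→5→1→6 push 1 @ unit cost 17 (adds 17)
total cost = 241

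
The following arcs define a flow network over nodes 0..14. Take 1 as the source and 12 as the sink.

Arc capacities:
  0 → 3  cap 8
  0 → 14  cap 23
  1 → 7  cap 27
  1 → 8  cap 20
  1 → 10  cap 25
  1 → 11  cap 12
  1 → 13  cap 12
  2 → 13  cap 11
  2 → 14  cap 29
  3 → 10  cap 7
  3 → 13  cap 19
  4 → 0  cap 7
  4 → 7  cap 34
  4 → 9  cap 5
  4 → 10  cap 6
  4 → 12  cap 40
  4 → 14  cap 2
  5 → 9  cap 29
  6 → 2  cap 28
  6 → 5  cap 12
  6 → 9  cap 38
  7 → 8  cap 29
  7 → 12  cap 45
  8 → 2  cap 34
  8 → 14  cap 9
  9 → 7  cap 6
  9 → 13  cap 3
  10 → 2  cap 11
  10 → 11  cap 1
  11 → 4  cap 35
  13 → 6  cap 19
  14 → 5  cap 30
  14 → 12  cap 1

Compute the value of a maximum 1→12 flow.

Maximum flow value: 47

augment #1: 1→7→12 bottleneck 27, total now 27
augment #2: 1→8→14→12 bottleneck 1, total now 28
augment #3: 1→11→4→12 bottleneck 12, total now 40
augment #4: 1→10→11→4→12 bottleneck 1, total now 41
augment #5: 1→13→6→9→7→12 bottleneck 6, total now 47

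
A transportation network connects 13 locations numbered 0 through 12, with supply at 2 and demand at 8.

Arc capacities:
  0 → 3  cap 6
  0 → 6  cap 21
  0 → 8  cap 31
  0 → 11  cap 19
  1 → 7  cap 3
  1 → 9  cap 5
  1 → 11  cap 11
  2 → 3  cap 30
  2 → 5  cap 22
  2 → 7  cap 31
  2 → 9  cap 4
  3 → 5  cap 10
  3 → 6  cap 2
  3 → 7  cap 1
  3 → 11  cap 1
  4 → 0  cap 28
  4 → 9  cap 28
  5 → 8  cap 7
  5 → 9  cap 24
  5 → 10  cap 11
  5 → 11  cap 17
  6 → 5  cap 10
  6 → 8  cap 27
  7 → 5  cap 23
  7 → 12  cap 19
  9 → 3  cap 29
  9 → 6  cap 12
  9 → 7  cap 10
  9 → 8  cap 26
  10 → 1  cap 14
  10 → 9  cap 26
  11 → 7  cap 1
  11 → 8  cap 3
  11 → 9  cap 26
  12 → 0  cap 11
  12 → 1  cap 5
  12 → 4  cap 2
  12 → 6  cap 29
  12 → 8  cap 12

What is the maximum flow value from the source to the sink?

Maximum flow value: 69

augment #1: 2→5→8 bottleneck 7, total now 7
augment #2: 2→9→8 bottleneck 4, total now 11
augment #3: 2→3→6→8 bottleneck 2, total now 13
augment #4: 2→3→11→8 bottleneck 1, total now 14
augment #5: 2→5→9→8 bottleneck 15, total now 29
augment #6: 2→7→12→8 bottleneck 12, total now 41
augment #7: 2→3→5→9→8 bottleneck 7, total now 48
augment #8: 2→3→5→11→8 bottleneck 2, total now 50
augment #9: 2→7→12→0→8 bottleneck 7, total now 57
augment #10: 2→3→5→9→6→8 bottleneck 1, total now 58
augment #11: 2→7→5→9→6→8 bottleneck 1, total now 59
augment #12: 2→7→5→10→9→6→8 bottleneck 10, total now 69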